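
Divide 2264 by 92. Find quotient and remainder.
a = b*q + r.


2264 = 92 * 24 + 56
Check: 2208 + 56 = 2264

q = 24, r = 56


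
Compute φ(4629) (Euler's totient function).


4629 = 3 × 1543
Prime factors: 3, 1543
φ(4629) = 4629 × (1-1/3) × (1-1/1543)
= 4629 × 2/3 × 1542/1543 = 3084

φ(4629) = 3084


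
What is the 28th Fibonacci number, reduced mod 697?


F(k) mod 697 for k=1..28:
1, 1, 2, 3, 5, 8, 13, 21, 34, 55, 89, 144, 233, 377, 610, 290, 203, 493, 696, 492, 491, 286, 80, 366, 446, 115, 561, 676
F(28) mod 697 = 676


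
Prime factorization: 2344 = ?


2344 / 2 = 1172
1172 / 2 = 586
586 / 2 = 293
293 / 293 = 1
2344 = 2^3 × 293


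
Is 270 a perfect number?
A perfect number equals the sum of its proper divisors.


Proper divisors of 270: 1, 2, 3, 5, 6, 9, 10, 15, 18, 27, 30, 45, 54, 90, 135
Sum = 1 + 2 + 3 + 5 + 6 + 9 + 10 + 15 + 18 + 27 + 30 + 45 + 54 + 90 + 135 = 450

No, 270 is not perfect (450 ≠ 270)


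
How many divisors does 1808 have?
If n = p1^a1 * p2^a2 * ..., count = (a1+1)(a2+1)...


1808 = 2^4 × 113^1
d(1808) = (4+1) × (1+1) = 10

10 divisors


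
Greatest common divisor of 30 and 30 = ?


30 = 1 * 30 + 0
GCD = 30


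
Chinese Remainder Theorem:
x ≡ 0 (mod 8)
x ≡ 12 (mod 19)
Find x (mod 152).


M = 8*19 = 152
M1 = M/8 = 19, M2 = M/19 = 8
M1^(-1) mod 8 = 3, M2^(-1) mod 19 = 12
x = 0*19*3 + 12*8*12 = 1152
1152 mod 152 = 88
Check: 88 mod 8 = 0 ✓, 88 mod 19 = 12 ✓

x ≡ 88 (mod 152)


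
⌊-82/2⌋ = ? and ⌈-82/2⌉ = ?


-82/2 = -41.0000
floor = -41
ceil = -41

floor = -41, ceil = -41


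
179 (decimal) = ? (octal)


179 (base 10) = 179 (decimal)
179 (decimal) = 263 (base 8)


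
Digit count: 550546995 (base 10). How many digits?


550546995 has 9 digits in base 10
floor(log10(550546995)) + 1 = floor(8.7408) + 1 = 9

9 digits (base 10)


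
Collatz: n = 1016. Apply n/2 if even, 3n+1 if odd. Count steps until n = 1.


1016 → 508 → 254 → 127 → 382 → 191 → 574 → 287 → 862 → 431 → 1294 → 647 → 1942 → 971 → 2914 → 1457 → 4372 → 2186 → 1093 → 3280 → 1640 → 820 → 410 → 205 → 616 → 308 → 154 → 77 → 232 → 116 → 58 → 29 → 88 → 44 → 22 → 11 → 34 → 17 → 52 → 26 → 13 → 40 → 20 → 10 → 5 → 16 → 8 → 4 → 2 → 1
Total steps = 49

49 steps


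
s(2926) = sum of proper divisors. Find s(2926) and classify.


Proper divisors: 1, 2, 7, 11, 14, 19, 22, 38, 77, 133, 154, 209, 266, 418, 1463
Sum = 1 + 2 + 7 + 11 + 14 + 19 + 22 + 38 + 77 + 133 + 154 + 209 + 266 + 418 + 1463 = 2834
2834 < 2926 → deficient

s(2926) = 2834 (deficient)


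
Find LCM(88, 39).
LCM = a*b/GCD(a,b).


GCD(88, 39) = 1
LCM = 88*39/1 = 3432/1 = 3432

LCM = 3432


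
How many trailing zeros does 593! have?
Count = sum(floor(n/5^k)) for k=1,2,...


floor(593/5) = 118
floor(593/25) = 23
floor(593/125) = 4
Total = 145

145 trailing zeros


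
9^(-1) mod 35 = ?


Use the extended Euclidean algorithm on (35, 9); each row r = 35*s + 9*t:
r=35, s=1, t=0
r=9, s=0, t=1
q=3: r=8, s=1, t=-3   [35*(1) + 9*(-3) = 8]
q=1: r=1, s=-1, t=4   [35*(-1) + 9*(4) = 1]
q=8: r=0, s=9, t=-35   [35*(9) + 9*(-35) = 0]
GCD = 1 with t = 4, so 9*(4) ≡ 1 (mod 35)
Inverse = 4 mod 35 = 4
Check: 9 * 4 = 36 ≡ 1 (mod 35)

9^(-1) ≡ 4 (mod 35)


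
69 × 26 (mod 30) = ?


69 × 26 = 1794
1794 mod 30 = 24


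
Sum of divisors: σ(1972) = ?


Divisors of 1972: 1, 2, 4, 17, 29, 34, 58, 68, 116, 493, 986, 1972
Sum = 1 + 2 + 4 + 17 + 29 + 34 + 58 + 68 + 116 + 493 + 986 + 1972 = 3780

σ(1972) = 3780


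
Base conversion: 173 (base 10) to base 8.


173 (base 10) = 173 (decimal)
173 (decimal) = 255 (base 8)


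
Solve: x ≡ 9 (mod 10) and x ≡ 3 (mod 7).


M = 10*7 = 70
M1 = M/10 = 7, M2 = M/7 = 10
M1^(-1) mod 10 = 3, M2^(-1) mod 7 = 5
x = 9*7*3 + 3*10*5 = 339
339 mod 70 = 59
Check: 59 mod 10 = 9 ✓, 59 mod 7 = 3 ✓

x ≡ 59 (mod 70)


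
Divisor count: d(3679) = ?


3679 = 13^1 × 283^1
d(3679) = (1+1) × (1+1) = 4

4 divisors


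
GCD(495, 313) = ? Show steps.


495 = 1 * 313 + 182
313 = 1 * 182 + 131
182 = 1 * 131 + 51
131 = 2 * 51 + 29
51 = 1 * 29 + 22
29 = 1 * 22 + 7
22 = 3 * 7 + 1
7 = 7 * 1 + 0
GCD = 1


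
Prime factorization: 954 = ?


954 / 2 = 477
477 / 3 = 159
159 / 3 = 53
53 / 53 = 1
954 = 2 × 3^2 × 53


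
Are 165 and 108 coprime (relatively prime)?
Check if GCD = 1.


Euclidean algorithm:
165 = 1 * 108 + 57
108 = 1 * 57 + 51
57 = 1 * 51 + 6
51 = 8 * 6 + 3
6 = 2 * 3 + 0
GCD(165, 108) = 3

No, not coprime (GCD = 3)


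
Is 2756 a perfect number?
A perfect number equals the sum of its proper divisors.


Proper divisors of 2756: 1, 2, 4, 13, 26, 52, 53, 106, 212, 689, 1378
Sum = 1 + 2 + 4 + 13 + 26 + 52 + 53 + 106 + 212 + 689 + 1378 = 2536

No, 2756 is not perfect (2536 ≠ 2756)


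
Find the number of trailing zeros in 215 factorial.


floor(215/5) = 43
floor(215/25) = 8
floor(215/125) = 1
Total = 52

52 trailing zeros


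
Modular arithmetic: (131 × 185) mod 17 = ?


131 × 185 = 24235
24235 mod 17 = 10


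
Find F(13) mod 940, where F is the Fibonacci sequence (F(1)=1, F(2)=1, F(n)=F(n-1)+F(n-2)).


F(k) mod 940 for k=1..13:
1, 1, 2, 3, 5, 8, 13, 21, 34, 55, 89, 144, 233
F(13) mod 940 = 233


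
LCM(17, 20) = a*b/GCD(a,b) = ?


GCD(17, 20) = 1
LCM = 17*20/1 = 340/1 = 340

LCM = 340


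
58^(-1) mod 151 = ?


Use the extended Euclidean algorithm on (151, 58); each row r = 151*s + 58*t:
r=151, s=1, t=0
r=58, s=0, t=1
q=2: r=35, s=1, t=-2   [151*(1) + 58*(-2) = 35]
q=1: r=23, s=-1, t=3   [151*(-1) + 58*(3) = 23]
q=1: r=12, s=2, t=-5   [151*(2) + 58*(-5) = 12]
q=1: r=11, s=-3, t=8   [151*(-3) + 58*(8) = 11]
q=1: r=1, s=5, t=-13   [151*(5) + 58*(-13) = 1]
q=11: r=0, s=-58, t=151   [151*(-58) + 58*(151) = 0]
GCD = 1 with t = -13, so 58*(-13) ≡ 1 (mod 151)
Inverse = -13 mod 151 = 138
Check: 58 * 138 = 8004 ≡ 1 (mod 151)

58^(-1) ≡ 138 (mod 151)


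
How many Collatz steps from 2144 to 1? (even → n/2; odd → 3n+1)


2144 → 1072 → 536 → 268 → 134 → 67 → 202 → 101 → 304 → 152 → 76 → 38 → 19 → 58 → 29 → 88 → 44 → 22 → 11 → 34 → 17 → 52 → 26 → 13 → 40 → 20 → 10 → 5 → 16 → 8 → 4 → 2 → 1
Total steps = 32

32 steps


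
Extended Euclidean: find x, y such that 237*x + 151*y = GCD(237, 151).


Tabular extended Euclidean (each row: r = 237*s + 151*t):
r=237, s=1, t=0
r=151, s=0, t=1
q=1: r=86, s=1, t=-1   [237*(1) + 151*(-1) = 86]
q=1: r=65, s=-1, t=2   [237*(-1) + 151*(2) = 65]
q=1: r=21, s=2, t=-3   [237*(2) + 151*(-3) = 21]
q=3: r=2, s=-7, t=11   [237*(-7) + 151*(11) = 2]
q=10: r=1, s=72, t=-113   [237*(72) + 151*(-113) = 1]
q=2: r=0, s=-151, t=237   [237*(-151) + 151*(237) = 0]
GCD = 1; from the row with r=1: x=72, y=-113
Check: 237*(72) + 151*(-113) = 17064 - 17063 = 1

GCD = 1, x = 72, y = -113


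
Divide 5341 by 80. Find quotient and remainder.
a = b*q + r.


5341 = 80 * 66 + 61
Check: 5280 + 61 = 5341

q = 66, r = 61


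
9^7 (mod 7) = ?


9^1 mod 7 = 2
9^2 mod 7 = 4
9^3 mod 7 = 1
9^4 mod 7 = 2
9^5 mod 7 = 4
9^6 mod 7 = 1
9^7 mod 7 = 2


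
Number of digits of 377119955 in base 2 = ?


377119955 in base 2 = 10110011110100110010011010011
Number of digits = 29

29 digits (base 2)


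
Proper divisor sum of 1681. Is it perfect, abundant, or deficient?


Proper divisors: 1, 41
Sum = 1 + 41 = 42
42 < 1681 → deficient

s(1681) = 42 (deficient)


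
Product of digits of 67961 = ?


6 × 7 × 9 × 6 × 1 = 2268


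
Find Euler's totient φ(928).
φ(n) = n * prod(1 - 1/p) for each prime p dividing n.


928 = 2^5 × 29
Prime factors: 2, 29
φ(928) = 928 × (1-1/2) × (1-1/29)
= 928 × 1/2 × 28/29 = 448

φ(928) = 448


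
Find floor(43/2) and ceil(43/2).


43/2 = 21.5000
floor = 21
ceil = 22

floor = 21, ceil = 22


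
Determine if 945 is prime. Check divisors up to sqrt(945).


945 / 3 = 315 (exact division)
945 is NOT prime.

No, 945 is not prime


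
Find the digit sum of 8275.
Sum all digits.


8 + 2 + 7 + 5 = 22


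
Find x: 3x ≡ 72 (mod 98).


GCD(3, 98) = 1, unique solution
a^(-1) mod 98 = 33
x = 33 * 72 mod 98 = 24

x ≡ 24 (mod 98)


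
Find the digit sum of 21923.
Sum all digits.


2 + 1 + 9 + 2 + 3 = 17


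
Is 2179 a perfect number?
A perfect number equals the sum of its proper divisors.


Proper divisors of 2179: 1
Sum = 1 = 1

No, 2179 is not perfect (1 ≠ 2179)


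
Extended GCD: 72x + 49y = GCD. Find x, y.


Tabular extended Euclidean (each row: r = 72*s + 49*t):
r=72, s=1, t=0
r=49, s=0, t=1
q=1: r=23, s=1, t=-1   [72*(1) + 49*(-1) = 23]
q=2: r=3, s=-2, t=3   [72*(-2) + 49*(3) = 3]
q=7: r=2, s=15, t=-22   [72*(15) + 49*(-22) = 2]
q=1: r=1, s=-17, t=25   [72*(-17) + 49*(25) = 1]
q=2: r=0, s=49, t=-72   [72*(49) + 49*(-72) = 0]
GCD = 1; from the row with r=1: x=-17, y=25
Check: 72*(-17) + 49*(25) = -1224 + 1225 = 1

GCD = 1, x = -17, y = 25


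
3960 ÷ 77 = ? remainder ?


3960 = 77 * 51 + 33
Check: 3927 + 33 = 3960

q = 51, r = 33


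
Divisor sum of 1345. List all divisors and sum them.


Divisors of 1345: 1, 5, 269, 1345
Sum = 1 + 5 + 269 + 1345 = 1620

σ(1345) = 1620


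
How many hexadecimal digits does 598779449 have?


598779449 in base 16 = 23B0A639
Number of digits = 8

8 digits (base 16)


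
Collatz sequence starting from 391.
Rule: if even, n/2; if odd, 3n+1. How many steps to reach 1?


391 → 1174 → 587 → 1762 → 881 → 2644 → 1322 → 661 → 1984 → 992 → 496 → 248 → 124 → 62 → 31 → 94 → 47 → 142 → 71 → 214 → 107 → 322 → 161 → 484 → 242 → 121 → 364 → 182 → 91 → 274 → 137 → 412 → 206 → 103 → 310 → 155 → 466 → 233 → 700 → 350 → 175 → 526 → 263 → 790 → 395 → 1186 → 593 → 1780 → 890 → 445 → 1336 → 668 → 334 → 167 → 502 → 251 → 754 → 377 → 1132 → 566 → 283 → 850 → 425 → 1276 → 638 → 319 → 958 → 479 → 1438 → 719 → 2158 → 1079 → 3238 → 1619 → 4858 → 2429 → 7288 → 3644 → 1822 → 911 → 2734 → 1367 → 4102 → 2051 → 6154 → 3077 → 9232 → 4616 → 2308 → 1154 → 577 → 1732 → 866 → 433 → 1300 → 650 → 325 → 976 → 488 → 244 → 122 → 61 → 184 → 92 → 46 → 23 → 70 → 35 → 106 → 53 → 160 → 80 → 40 → 20 → 10 → 5 → 16 → 8 → 4 → 2 → 1
Total steps = 120

120 steps


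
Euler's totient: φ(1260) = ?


1260 = 2^2 × 3^2 × 5 × 7
Prime factors: 2, 3, 5, 7
φ(1260) = 1260 × (1-1/2) × (1-1/3) × (1-1/5) × (1-1/7)
= 1260 × 1/2 × 2/3 × 4/5 × 6/7 = 288

φ(1260) = 288


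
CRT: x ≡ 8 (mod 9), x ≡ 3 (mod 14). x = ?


M = 9*14 = 126
M1 = M/9 = 14, M2 = M/14 = 9
M1^(-1) mod 9 = 2, M2^(-1) mod 14 = 11
x = 8*14*2 + 3*9*11 = 521
521 mod 126 = 17
Check: 17 mod 9 = 8 ✓, 17 mod 14 = 3 ✓

x ≡ 17 (mod 126)


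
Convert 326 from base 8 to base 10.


326 (base 8) = 214 (decimal)
214 (decimal) = 214 (base 10)


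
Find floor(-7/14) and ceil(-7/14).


-7/14 = -0.5000
floor = -1
ceil = 0

floor = -1, ceil = 0


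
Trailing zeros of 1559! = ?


floor(1559/5) = 311
floor(1559/25) = 62
floor(1559/125) = 12
floor(1559/625) = 2
Total = 387

387 trailing zeros


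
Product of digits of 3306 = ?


3 × 3 × 0 × 6 = 0


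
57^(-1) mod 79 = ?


Use the extended Euclidean algorithm on (79, 57); each row r = 79*s + 57*t:
r=79, s=1, t=0
r=57, s=0, t=1
q=1: r=22, s=1, t=-1   [79*(1) + 57*(-1) = 22]
q=2: r=13, s=-2, t=3   [79*(-2) + 57*(3) = 13]
q=1: r=9, s=3, t=-4   [79*(3) + 57*(-4) = 9]
q=1: r=4, s=-5, t=7   [79*(-5) + 57*(7) = 4]
q=2: r=1, s=13, t=-18   [79*(13) + 57*(-18) = 1]
q=4: r=0, s=-57, t=79   [79*(-57) + 57*(79) = 0]
GCD = 1 with t = -18, so 57*(-18) ≡ 1 (mod 79)
Inverse = -18 mod 79 = 61
Check: 57 * 61 = 3477 ≡ 1 (mod 79)

57^(-1) ≡ 61 (mod 79)


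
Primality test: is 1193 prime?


Check divisors up to sqrt(1193) = 34.5398
No divisors found.
1193 is prime.

Yes, 1193 is prime


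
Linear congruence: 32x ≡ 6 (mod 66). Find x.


GCD(32, 66) = 2 divides 6
Divide: 16x ≡ 3 (mod 33)
x ≡ 27 (mod 33)


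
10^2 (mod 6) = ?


10^1 mod 6 = 4
10^2 mod 6 = 4


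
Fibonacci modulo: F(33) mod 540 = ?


F(k) mod 540 for k=1..33:
1, 1, 2, 3, 5, 8, 13, 21, 34, 55, 89, 144, 233, 377, 70, 447, 517, 424, 401, 285, 146, 431, 37, 468, 505, 433, 398, 291, 149, 440, 49, 489, 538
F(33) mod 540 = 538


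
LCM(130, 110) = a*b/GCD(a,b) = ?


GCD(130, 110) = 10
LCM = 130*110/10 = 14300/10 = 1430

LCM = 1430


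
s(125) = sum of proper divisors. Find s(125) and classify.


Proper divisors: 1, 5, 25
Sum = 1 + 5 + 25 = 31
31 < 125 → deficient

s(125) = 31 (deficient)


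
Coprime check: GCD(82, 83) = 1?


Euclidean algorithm:
83 = 1 * 82 + 1
82 = 82 * 1 + 0
GCD(82, 83) = 1

Yes, coprime (GCD = 1)


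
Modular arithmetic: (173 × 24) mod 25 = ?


173 × 24 = 4152
4152 mod 25 = 2


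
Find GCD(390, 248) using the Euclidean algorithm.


390 = 1 * 248 + 142
248 = 1 * 142 + 106
142 = 1 * 106 + 36
106 = 2 * 36 + 34
36 = 1 * 34 + 2
34 = 17 * 2 + 0
GCD = 2


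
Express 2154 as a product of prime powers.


2154 / 2 = 1077
1077 / 3 = 359
359 / 359 = 1
2154 = 2 × 3 × 359


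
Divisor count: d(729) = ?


729 = 3^6
d(729) = (6+1) = 7

7 divisors


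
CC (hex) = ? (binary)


CC (base 16) = 204 (decimal)
204 (decimal) = 11001100 (base 2)


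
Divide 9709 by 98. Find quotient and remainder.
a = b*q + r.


9709 = 98 * 99 + 7
Check: 9702 + 7 = 9709

q = 99, r = 7


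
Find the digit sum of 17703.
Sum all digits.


1 + 7 + 7 + 0 + 3 = 18


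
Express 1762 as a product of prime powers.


1762 / 2 = 881
881 / 881 = 1
1762 = 2 × 881


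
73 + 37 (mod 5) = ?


73 + 37 = 110
110 mod 5 = 0


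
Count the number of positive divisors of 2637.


2637 = 3^2 × 293^1
d(2637) = (2+1) × (1+1) = 6

6 divisors


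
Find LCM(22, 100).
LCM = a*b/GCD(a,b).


GCD(22, 100) = 2
LCM = 22*100/2 = 2200/2 = 1100

LCM = 1100


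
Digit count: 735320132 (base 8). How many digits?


735320132 in base 8 = 5365014104
Number of digits = 10

10 digits (base 8)


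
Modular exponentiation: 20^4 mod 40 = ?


20^1 mod 40 = 20
20^2 mod 40 = 0
20^3 mod 40 = 0
20^4 mod 40 = 0


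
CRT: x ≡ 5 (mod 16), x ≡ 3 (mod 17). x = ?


M = 16*17 = 272
M1 = M/16 = 17, M2 = M/17 = 16
M1^(-1) mod 16 = 1, M2^(-1) mod 17 = 16
x = 5*17*1 + 3*16*16 = 853
853 mod 272 = 37
Check: 37 mod 16 = 5 ✓, 37 mod 17 = 3 ✓

x ≡ 37 (mod 272)


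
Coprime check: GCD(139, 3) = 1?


Euclidean algorithm:
139 = 46 * 3 + 1
3 = 3 * 1 + 0
GCD(139, 3) = 1

Yes, coprime (GCD = 1)


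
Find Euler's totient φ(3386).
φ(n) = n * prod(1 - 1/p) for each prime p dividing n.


3386 = 2 × 1693
Prime factors: 2, 1693
φ(3386) = 3386 × (1-1/2) × (1-1/1693)
= 3386 × 1/2 × 1692/1693 = 1692

φ(3386) = 1692


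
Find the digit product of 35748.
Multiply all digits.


3 × 5 × 7 × 4 × 8 = 3360


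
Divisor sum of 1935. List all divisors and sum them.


Divisors of 1935: 1, 3, 5, 9, 15, 43, 45, 129, 215, 387, 645, 1935
Sum = 1 + 3 + 5 + 9 + 15 + 43 + 45 + 129 + 215 + 387 + 645 + 1935 = 3432

σ(1935) = 3432


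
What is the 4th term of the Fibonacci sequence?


Sequence: 1, 1, 2, 3
F(4) = 3


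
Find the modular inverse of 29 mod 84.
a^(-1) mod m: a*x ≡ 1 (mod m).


Use the extended Euclidean algorithm on (84, 29); each row r = 84*s + 29*t:
r=84, s=1, t=0
r=29, s=0, t=1
q=2: r=26, s=1, t=-2   [84*(1) + 29*(-2) = 26]
q=1: r=3, s=-1, t=3   [84*(-1) + 29*(3) = 3]
q=8: r=2, s=9, t=-26   [84*(9) + 29*(-26) = 2]
q=1: r=1, s=-10, t=29   [84*(-10) + 29*(29) = 1]
q=2: r=0, s=29, t=-84   [84*(29) + 29*(-84) = 0]
GCD = 1 with t = 29, so 29*(29) ≡ 1 (mod 84)
Inverse = 29 mod 84 = 29
Check: 29 * 29 = 841 ≡ 1 (mod 84)

29^(-1) ≡ 29 (mod 84)


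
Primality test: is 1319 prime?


Check divisors up to sqrt(1319) = 36.3180
No divisors found.
1319 is prime.

Yes, 1319 is prime


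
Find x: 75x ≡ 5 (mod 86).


GCD(75, 86) = 1, unique solution
a^(-1) mod 86 = 39
x = 39 * 5 mod 86 = 23

x ≡ 23 (mod 86)


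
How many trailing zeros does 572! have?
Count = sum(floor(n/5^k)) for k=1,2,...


floor(572/5) = 114
floor(572/25) = 22
floor(572/125) = 4
Total = 140

140 trailing zeros


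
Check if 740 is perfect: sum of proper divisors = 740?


Proper divisors of 740: 1, 2, 4, 5, 10, 20, 37, 74, 148, 185, 370
Sum = 1 + 2 + 4 + 5 + 10 + 20 + 37 + 74 + 148 + 185 + 370 = 856

No, 740 is not perfect (856 ≠ 740)


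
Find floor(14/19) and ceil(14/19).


14/19 = 0.7368
floor = 0
ceil = 1

floor = 0, ceil = 1


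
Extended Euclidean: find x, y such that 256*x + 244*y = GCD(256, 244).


Tabular extended Euclidean (each row: r = 256*s + 244*t):
r=256, s=1, t=0
r=244, s=0, t=1
q=1: r=12, s=1, t=-1   [256*(1) + 244*(-1) = 12]
q=20: r=4, s=-20, t=21   [256*(-20) + 244*(21) = 4]
q=3: r=0, s=61, t=-64   [256*(61) + 244*(-64) = 0]
GCD = 4; from the row with r=4: x=-20, y=21
Check: 256*(-20) + 244*(21) = -5120 + 5124 = 4

GCD = 4, x = -20, y = 21


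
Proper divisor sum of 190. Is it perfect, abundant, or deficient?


Proper divisors: 1, 2, 5, 10, 19, 38, 95
Sum = 1 + 2 + 5 + 10 + 19 + 38 + 95 = 170
170 < 190 → deficient

s(190) = 170 (deficient)


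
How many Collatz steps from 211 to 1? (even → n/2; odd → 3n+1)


211 → 634 → 317 → 952 → 476 → 238 → 119 → 358 → 179 → 538 → 269 → 808 → 404 → 202 → 101 → 304 → 152 → 76 → 38 → 19 → 58 → 29 → 88 → 44 → 22 → 11 → 34 → 17 → 52 → 26 → 13 → 40 → 20 → 10 → 5 → 16 → 8 → 4 → 2 → 1
Total steps = 39

39 steps


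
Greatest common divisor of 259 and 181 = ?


259 = 1 * 181 + 78
181 = 2 * 78 + 25
78 = 3 * 25 + 3
25 = 8 * 3 + 1
3 = 3 * 1 + 0
GCD = 1


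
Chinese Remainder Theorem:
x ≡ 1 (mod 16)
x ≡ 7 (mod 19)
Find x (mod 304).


M = 16*19 = 304
M1 = M/16 = 19, M2 = M/19 = 16
M1^(-1) mod 16 = 11, M2^(-1) mod 19 = 6
x = 1*19*11 + 7*16*6 = 881
881 mod 304 = 273
Check: 273 mod 16 = 1 ✓, 273 mod 19 = 7 ✓

x ≡ 273 (mod 304)


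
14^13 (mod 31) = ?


14^1 mod 31 = 14
14^2 mod 31 = 10
14^3 mod 31 = 16
14^4 mod 31 = 7
14^5 mod 31 = 5
14^6 mod 31 = 8
14^7 mod 31 = 19
14^8 mod 31 = 18
14^9 mod 31 = 4
14^10 mod 31 = 25
14^11 mod 31 = 9
14^12 mod 31 = 2
14^13 mod 31 = 28


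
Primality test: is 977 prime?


Check divisors up to sqrt(977) = 31.2570
No divisors found.
977 is prime.

Yes, 977 is prime


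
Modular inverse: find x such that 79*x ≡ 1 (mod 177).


Use the extended Euclidean algorithm on (177, 79); each row r = 177*s + 79*t:
r=177, s=1, t=0
r=79, s=0, t=1
q=2: r=19, s=1, t=-2   [177*(1) + 79*(-2) = 19]
q=4: r=3, s=-4, t=9   [177*(-4) + 79*(9) = 3]
q=6: r=1, s=25, t=-56   [177*(25) + 79*(-56) = 1]
q=3: r=0, s=-79, t=177   [177*(-79) + 79*(177) = 0]
GCD = 1 with t = -56, so 79*(-56) ≡ 1 (mod 177)
Inverse = -56 mod 177 = 121
Check: 79 * 121 = 9559 ≡ 1 (mod 177)

79^(-1) ≡ 121 (mod 177)


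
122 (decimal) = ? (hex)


122 (base 10) = 122 (decimal)
122 (decimal) = 7A (base 16)


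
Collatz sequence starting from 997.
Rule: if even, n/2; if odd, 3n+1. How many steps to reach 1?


997 → 2992 → 1496 → 748 → 374 → 187 → 562 → 281 → 844 → 422 → 211 → 634 → 317 → 952 → 476 → 238 → 119 → 358 → 179 → 538 → 269 → 808 → 404 → 202 → 101 → 304 → 152 → 76 → 38 → 19 → 58 → 29 → 88 → 44 → 22 → 11 → 34 → 17 → 52 → 26 → 13 → 40 → 20 → 10 → 5 → 16 → 8 → 4 → 2 → 1
Total steps = 49

49 steps


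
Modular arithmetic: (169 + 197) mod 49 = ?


169 + 197 = 366
366 mod 49 = 23


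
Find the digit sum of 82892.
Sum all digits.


8 + 2 + 8 + 9 + 2 = 29


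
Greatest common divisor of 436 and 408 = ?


436 = 1 * 408 + 28
408 = 14 * 28 + 16
28 = 1 * 16 + 12
16 = 1 * 12 + 4
12 = 3 * 4 + 0
GCD = 4


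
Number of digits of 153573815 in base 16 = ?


153573815 in base 16 = 92759B7
Number of digits = 7

7 digits (base 16)


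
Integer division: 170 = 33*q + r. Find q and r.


170 = 33 * 5 + 5
Check: 165 + 5 = 170

q = 5, r = 5


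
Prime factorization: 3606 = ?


3606 / 2 = 1803
1803 / 3 = 601
601 / 601 = 1
3606 = 2 × 3 × 601


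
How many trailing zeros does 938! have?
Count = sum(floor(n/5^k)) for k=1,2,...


floor(938/5) = 187
floor(938/25) = 37
floor(938/125) = 7
floor(938/625) = 1
Total = 232

232 trailing zeros


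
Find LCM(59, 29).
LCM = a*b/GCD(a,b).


GCD(59, 29) = 1
LCM = 59*29/1 = 1711/1 = 1711

LCM = 1711


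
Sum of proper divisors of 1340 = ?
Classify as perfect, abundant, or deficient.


Proper divisors: 1, 2, 4, 5, 10, 20, 67, 134, 268, 335, 670
Sum = 1 + 2 + 4 + 5 + 10 + 20 + 67 + 134 + 268 + 335 + 670 = 1516
1516 > 1340 → abundant

s(1340) = 1516 (abundant)


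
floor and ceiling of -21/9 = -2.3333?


-21/9 = -2.3333
floor = -3
ceil = -2

floor = -3, ceil = -2


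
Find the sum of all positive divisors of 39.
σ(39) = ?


Divisors of 39: 1, 3, 13, 39
Sum = 1 + 3 + 13 + 39 = 56

σ(39) = 56


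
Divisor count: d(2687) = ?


2687 = 2687^1
d(2687) = (1+1) = 2

2 divisors


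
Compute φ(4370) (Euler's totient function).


4370 = 2 × 5 × 19 × 23
Prime factors: 2, 5, 19, 23
φ(4370) = 4370 × (1-1/2) × (1-1/5) × (1-1/19) × (1-1/23)
= 4370 × 1/2 × 4/5 × 18/19 × 22/23 = 1584

φ(4370) = 1584


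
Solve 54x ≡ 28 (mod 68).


GCD(54, 68) = 2 divides 28
Divide: 27x ≡ 14 (mod 34)
x ≡ 32 (mod 34)


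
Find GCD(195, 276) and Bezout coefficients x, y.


Tabular extended Euclidean (each row: r = 195*s + 276*t):
r=195, s=1, t=0
r=276, s=0, t=1
q=0: r=195, s=1, t=0   [195*(1) + 276*(0) = 195]
q=1: r=81, s=-1, t=1   [195*(-1) + 276*(1) = 81]
q=2: r=33, s=3, t=-2   [195*(3) + 276*(-2) = 33]
q=2: r=15, s=-7, t=5   [195*(-7) + 276*(5) = 15]
q=2: r=3, s=17, t=-12   [195*(17) + 276*(-12) = 3]
q=5: r=0, s=-92, t=65   [195*(-92) + 276*(65) = 0]
GCD = 3; from the row with r=3: x=17, y=-12
Check: 195*(17) + 276*(-12) = 3315 - 3312 = 3

GCD = 3, x = 17, y = -12


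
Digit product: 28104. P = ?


2 × 8 × 1 × 0 × 4 = 0


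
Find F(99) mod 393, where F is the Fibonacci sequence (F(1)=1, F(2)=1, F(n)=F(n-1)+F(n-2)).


F(k) mod 393 for k=1..99:
1, 1, 2, 3, 5, 8, 13, 21, 34, 55, 89, 144, 233, 377, 217, 201, 25, 226, 251, 84, 335, 26, 361, 387, 355, 349, 311, 267, 185, 59, 244, 303, 154, 64, 218, 282, 107, 389, 103, 99, 202, 301, 110, 18, 128, 146, 274, 27, 301, 328, 236, 171, 14, 185, 199, 384, 190, 181, 371, 159, 137, 296, 40, 336, 376, 319, 302, 228, 137, 365, 109, 81, 190, 271, 68, 339, 14, 353, 367, 327, 301, 235, 143, 378, 128, 113, 241, 354, 202, 163, 365, 135, 107, 242, 349, 198, 154, 352, 113
F(99) mod 393 = 113


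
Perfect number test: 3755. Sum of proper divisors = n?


Proper divisors of 3755: 1, 5, 751
Sum = 1 + 5 + 751 = 757

No, 3755 is not perfect (757 ≠ 3755)


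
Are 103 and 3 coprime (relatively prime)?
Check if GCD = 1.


Euclidean algorithm:
103 = 34 * 3 + 1
3 = 3 * 1 + 0
GCD(103, 3) = 1

Yes, coprime (GCD = 1)


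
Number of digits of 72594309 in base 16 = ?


72594309 in base 16 = 453B385
Number of digits = 7

7 digits (base 16)


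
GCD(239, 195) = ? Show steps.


239 = 1 * 195 + 44
195 = 4 * 44 + 19
44 = 2 * 19 + 6
19 = 3 * 6 + 1
6 = 6 * 1 + 0
GCD = 1


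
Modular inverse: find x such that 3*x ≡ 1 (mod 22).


Use the extended Euclidean algorithm on (22, 3); each row r = 22*s + 3*t:
r=22, s=1, t=0
r=3, s=0, t=1
q=7: r=1, s=1, t=-7   [22*(1) + 3*(-7) = 1]
q=3: r=0, s=-3, t=22   [22*(-3) + 3*(22) = 0]
GCD = 1 with t = -7, so 3*(-7) ≡ 1 (mod 22)
Inverse = -7 mod 22 = 15
Check: 3 * 15 = 45 ≡ 1 (mod 22)

3^(-1) ≡ 15 (mod 22)


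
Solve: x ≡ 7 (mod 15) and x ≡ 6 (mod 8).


M = 15*8 = 120
M1 = M/15 = 8, M2 = M/8 = 15
M1^(-1) mod 15 = 2, M2^(-1) mod 8 = 7
x = 7*8*2 + 6*15*7 = 742
742 mod 120 = 22
Check: 22 mod 15 = 7 ✓, 22 mod 8 = 6 ✓

x ≡ 22 (mod 120)


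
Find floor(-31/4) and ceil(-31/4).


-31/4 = -7.7500
floor = -8
ceil = -7

floor = -8, ceil = -7


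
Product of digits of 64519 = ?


6 × 4 × 5 × 1 × 9 = 1080


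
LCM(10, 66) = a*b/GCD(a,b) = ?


GCD(10, 66) = 2
LCM = 10*66/2 = 660/2 = 330

LCM = 330


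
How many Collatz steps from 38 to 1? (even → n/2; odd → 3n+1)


38 → 19 → 58 → 29 → 88 → 44 → 22 → 11 → 34 → 17 → 52 → 26 → 13 → 40 → 20 → 10 → 5 → 16 → 8 → 4 → 2 → 1
Total steps = 21

21 steps


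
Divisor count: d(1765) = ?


1765 = 5^1 × 353^1
d(1765) = (1+1) × (1+1) = 4

4 divisors


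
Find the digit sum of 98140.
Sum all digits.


9 + 8 + 1 + 4 + 0 = 22


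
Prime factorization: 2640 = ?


2640 / 2 = 1320
1320 / 2 = 660
660 / 2 = 330
330 / 2 = 165
165 / 3 = 55
55 / 5 = 11
11 / 11 = 1
2640 = 2^4 × 3 × 5 × 11


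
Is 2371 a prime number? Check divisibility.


Check divisors up to sqrt(2371) = 48.6929
No divisors found.
2371 is prime.

Yes, 2371 is prime


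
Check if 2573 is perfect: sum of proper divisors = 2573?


Proper divisors of 2573: 1, 31, 83
Sum = 1 + 31 + 83 = 115

No, 2573 is not perfect (115 ≠ 2573)


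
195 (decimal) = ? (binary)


195 (base 10) = 195 (decimal)
195 (decimal) = 11000011 (base 2)


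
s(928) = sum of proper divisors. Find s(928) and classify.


Proper divisors: 1, 2, 4, 8, 16, 29, 32, 58, 116, 232, 464
Sum = 1 + 2 + 4 + 8 + 16 + 29 + 32 + 58 + 116 + 232 + 464 = 962
962 > 928 → abundant

s(928) = 962 (abundant)


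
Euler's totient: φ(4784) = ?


4784 = 2^4 × 13 × 23
Prime factors: 2, 13, 23
φ(4784) = 4784 × (1-1/2) × (1-1/13) × (1-1/23)
= 4784 × 1/2 × 12/13 × 22/23 = 2112

φ(4784) = 2112


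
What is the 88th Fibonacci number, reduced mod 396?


F(k) mod 396 for k=1..88:
1, 1, 2, 3, 5, 8, 13, 21, 34, 55, 89, 144, 233, 377, 214, 195, 13, 208, 221, 33, 254, 287, 145, 36, 181, 217, 2, 219, 221, 44, 265, 309, 178, 91, 269, 360, 233, 197, 34, 231, 265, 100, 365, 69, 38, 107, 145, 252, 1, 253, 254, 111, 365, 80, 49, 129, 178, 307, 89, 0, 89, 89, 178, 267, 49, 316, 365, 285, 254, 143, 1, 144, 145, 289, 38, 327, 365, 296, 265, 165, 34, 199, 233, 36, 269, 305, 178, 87
F(88) mod 396 = 87


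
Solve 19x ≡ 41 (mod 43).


GCD(19, 43) = 1, unique solution
a^(-1) mod 43 = 34
x = 34 * 41 mod 43 = 18

x ≡ 18 (mod 43)


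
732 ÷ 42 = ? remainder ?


732 = 42 * 17 + 18
Check: 714 + 18 = 732

q = 17, r = 18


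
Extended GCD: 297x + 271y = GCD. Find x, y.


Tabular extended Euclidean (each row: r = 297*s + 271*t):
r=297, s=1, t=0
r=271, s=0, t=1
q=1: r=26, s=1, t=-1   [297*(1) + 271*(-1) = 26]
q=10: r=11, s=-10, t=11   [297*(-10) + 271*(11) = 11]
q=2: r=4, s=21, t=-23   [297*(21) + 271*(-23) = 4]
q=2: r=3, s=-52, t=57   [297*(-52) + 271*(57) = 3]
q=1: r=1, s=73, t=-80   [297*(73) + 271*(-80) = 1]
q=3: r=0, s=-271, t=297   [297*(-271) + 271*(297) = 0]
GCD = 1; from the row with r=1: x=73, y=-80
Check: 297*(73) + 271*(-80) = 21681 - 21680 = 1

GCD = 1, x = 73, y = -80


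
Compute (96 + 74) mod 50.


96 + 74 = 170
170 mod 50 = 20


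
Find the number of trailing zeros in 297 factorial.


floor(297/5) = 59
floor(297/25) = 11
floor(297/125) = 2
Total = 72

72 trailing zeros


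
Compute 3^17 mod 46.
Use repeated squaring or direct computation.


3^1 mod 46 = 3
3^2 mod 46 = 9
3^3 mod 46 = 27
3^4 mod 46 = 35
3^5 mod 46 = 13
3^6 mod 46 = 39
3^7 mod 46 = 25
3^8 mod 46 = 29
3^9 mod 46 = 41
3^10 mod 46 = 31
3^11 mod 46 = 1
3^12 mod 46 = 3
3^13 mod 46 = 9
3^14 mod 46 = 27
3^15 mod 46 = 35
3^16 mod 46 = 13
3^17 mod 46 = 39


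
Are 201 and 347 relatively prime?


Euclidean algorithm:
347 = 1 * 201 + 146
201 = 1 * 146 + 55
146 = 2 * 55 + 36
55 = 1 * 36 + 19
36 = 1 * 19 + 17
19 = 1 * 17 + 2
17 = 8 * 2 + 1
2 = 2 * 1 + 0
GCD(201, 347) = 1

Yes, coprime (GCD = 1)


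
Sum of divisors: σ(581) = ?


Divisors of 581: 1, 7, 83, 581
Sum = 1 + 7 + 83 + 581 = 672

σ(581) = 672


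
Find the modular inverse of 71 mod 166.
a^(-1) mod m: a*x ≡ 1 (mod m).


Use the extended Euclidean algorithm on (166, 71); each row r = 166*s + 71*t:
r=166, s=1, t=0
r=71, s=0, t=1
q=2: r=24, s=1, t=-2   [166*(1) + 71*(-2) = 24]
q=2: r=23, s=-2, t=5   [166*(-2) + 71*(5) = 23]
q=1: r=1, s=3, t=-7   [166*(3) + 71*(-7) = 1]
q=23: r=0, s=-71, t=166   [166*(-71) + 71*(166) = 0]
GCD = 1 with t = -7, so 71*(-7) ≡ 1 (mod 166)
Inverse = -7 mod 166 = 159
Check: 71 * 159 = 11289 ≡ 1 (mod 166)

71^(-1) ≡ 159 (mod 166)


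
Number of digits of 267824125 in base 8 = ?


267824125 in base 8 = 1775525775
Number of digits = 10

10 digits (base 8)


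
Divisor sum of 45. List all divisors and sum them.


Divisors of 45: 1, 3, 5, 9, 15, 45
Sum = 1 + 3 + 5 + 9 + 15 + 45 = 78

σ(45) = 78


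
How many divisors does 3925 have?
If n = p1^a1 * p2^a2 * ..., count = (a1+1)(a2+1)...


3925 = 5^2 × 157^1
d(3925) = (2+1) × (1+1) = 6

6 divisors


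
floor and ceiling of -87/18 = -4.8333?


-87/18 = -4.8333
floor = -5
ceil = -4

floor = -5, ceil = -4


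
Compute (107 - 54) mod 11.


107 - 54 = 53
53 mod 11 = 9


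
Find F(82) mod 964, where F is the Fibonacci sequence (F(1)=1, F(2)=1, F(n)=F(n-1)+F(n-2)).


F(k) mod 964 for k=1..82:
1, 1, 2, 3, 5, 8, 13, 21, 34, 55, 89, 144, 233, 377, 610, 23, 633, 656, 325, 17, 342, 359, 701, 96, 797, 893, 726, 655, 417, 108, 525, 633, 194, 827, 57, 884, 941, 861, 838, 735, 609, 380, 25, 405, 430, 835, 301, 172, 473, 645, 154, 799, 953, 788, 777, 601, 414, 51, 465, 516, 17, 533, 550, 119, 669, 788, 493, 317, 810, 163, 9, 172, 181, 353, 534, 887, 457, 380, 837, 253, 126, 379
F(82) mod 964 = 379


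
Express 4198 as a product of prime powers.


4198 / 2 = 2099
2099 / 2099 = 1
4198 = 2 × 2099


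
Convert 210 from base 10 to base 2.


210 (base 10) = 210 (decimal)
210 (decimal) = 11010010 (base 2)


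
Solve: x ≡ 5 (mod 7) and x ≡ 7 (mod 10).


M = 7*10 = 70
M1 = M/7 = 10, M2 = M/10 = 7
M1^(-1) mod 7 = 5, M2^(-1) mod 10 = 3
x = 5*10*5 + 7*7*3 = 397
397 mod 70 = 47
Check: 47 mod 7 = 5 ✓, 47 mod 10 = 7 ✓

x ≡ 47 (mod 70)


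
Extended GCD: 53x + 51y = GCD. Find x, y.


Tabular extended Euclidean (each row: r = 53*s + 51*t):
r=53, s=1, t=0
r=51, s=0, t=1
q=1: r=2, s=1, t=-1   [53*(1) + 51*(-1) = 2]
q=25: r=1, s=-25, t=26   [53*(-25) + 51*(26) = 1]
q=2: r=0, s=51, t=-53   [53*(51) + 51*(-53) = 0]
GCD = 1; from the row with r=1: x=-25, y=26
Check: 53*(-25) + 51*(26) = -1325 + 1326 = 1

GCD = 1, x = -25, y = 26


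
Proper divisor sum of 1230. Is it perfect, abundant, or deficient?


Proper divisors: 1, 2, 3, 5, 6, 10, 15, 30, 41, 82, 123, 205, 246, 410, 615
Sum = 1 + 2 + 3 + 5 + 6 + 10 + 15 + 30 + 41 + 82 + 123 + 205 + 246 + 410 + 615 = 1794
1794 > 1230 → abundant

s(1230) = 1794 (abundant)


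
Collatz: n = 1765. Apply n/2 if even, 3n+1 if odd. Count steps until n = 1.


1765 → 5296 → 2648 → 1324 → 662 → 331 → 994 → 497 → 1492 → 746 → 373 → 1120 → 560 → 280 → 140 → 70 → 35 → 106 → 53 → 160 → 80 → 40 → 20 → 10 → 5 → 16 → 8 → 4 → 2 → 1
Total steps = 29

29 steps


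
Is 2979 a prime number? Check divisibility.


2979 / 3 = 993 (exact division)
2979 is NOT prime.

No, 2979 is not prime


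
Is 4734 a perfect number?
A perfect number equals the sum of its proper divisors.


Proper divisors of 4734: 1, 2, 3, 6, 9, 18, 263, 526, 789, 1578, 2367
Sum = 1 + 2 + 3 + 6 + 9 + 18 + 263 + 526 + 789 + 1578 + 2367 = 5562

No, 4734 is not perfect (5562 ≠ 4734)


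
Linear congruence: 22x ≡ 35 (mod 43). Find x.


GCD(22, 43) = 1, unique solution
a^(-1) mod 43 = 2
x = 2 * 35 mod 43 = 27

x ≡ 27 (mod 43)


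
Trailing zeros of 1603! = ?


floor(1603/5) = 320
floor(1603/25) = 64
floor(1603/125) = 12
floor(1603/625) = 2
Total = 398

398 trailing zeros


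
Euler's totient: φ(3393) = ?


3393 = 3^2 × 13 × 29
Prime factors: 3, 13, 29
φ(3393) = 3393 × (1-1/3) × (1-1/13) × (1-1/29)
= 3393 × 2/3 × 12/13 × 28/29 = 2016

φ(3393) = 2016


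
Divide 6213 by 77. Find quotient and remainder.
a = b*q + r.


6213 = 77 * 80 + 53
Check: 6160 + 53 = 6213

q = 80, r = 53


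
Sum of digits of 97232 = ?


9 + 7 + 2 + 3 + 2 = 23


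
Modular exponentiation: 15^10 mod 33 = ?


15^1 mod 33 = 15
15^2 mod 33 = 27
15^3 mod 33 = 9
15^4 mod 33 = 3
15^5 mod 33 = 12
15^6 mod 33 = 15
15^7 mod 33 = 27
15^8 mod 33 = 9
15^9 mod 33 = 3
15^10 mod 33 = 12


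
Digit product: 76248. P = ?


7 × 6 × 2 × 4 × 8 = 2688


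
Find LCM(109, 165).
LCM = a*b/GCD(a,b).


GCD(109, 165) = 1
LCM = 109*165/1 = 17985/1 = 17985

LCM = 17985


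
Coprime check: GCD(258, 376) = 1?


Euclidean algorithm:
376 = 1 * 258 + 118
258 = 2 * 118 + 22
118 = 5 * 22 + 8
22 = 2 * 8 + 6
8 = 1 * 6 + 2
6 = 3 * 2 + 0
GCD(258, 376) = 2

No, not coprime (GCD = 2)


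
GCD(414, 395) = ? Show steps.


414 = 1 * 395 + 19
395 = 20 * 19 + 15
19 = 1 * 15 + 4
15 = 3 * 4 + 3
4 = 1 * 3 + 1
3 = 3 * 1 + 0
GCD = 1


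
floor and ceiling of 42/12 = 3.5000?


42/12 = 3.5000
floor = 3
ceil = 4

floor = 3, ceil = 4


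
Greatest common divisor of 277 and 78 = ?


277 = 3 * 78 + 43
78 = 1 * 43 + 35
43 = 1 * 35 + 8
35 = 4 * 8 + 3
8 = 2 * 3 + 2
3 = 1 * 2 + 1
2 = 2 * 1 + 0
GCD = 1


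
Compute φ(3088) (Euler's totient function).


3088 = 2^4 × 193
Prime factors: 2, 193
φ(3088) = 3088 × (1-1/2) × (1-1/193)
= 3088 × 1/2 × 192/193 = 1536

φ(3088) = 1536


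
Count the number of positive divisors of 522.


522 = 2^1 × 3^2 × 29^1
d(522) = (1+1) × (2+1) × (1+1) = 12

12 divisors


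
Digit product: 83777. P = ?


8 × 3 × 7 × 7 × 7 = 8232


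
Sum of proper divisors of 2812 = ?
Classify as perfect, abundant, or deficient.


Proper divisors: 1, 2, 4, 19, 37, 38, 74, 76, 148, 703, 1406
Sum = 1 + 2 + 4 + 19 + 37 + 38 + 74 + 76 + 148 + 703 + 1406 = 2508
2508 < 2812 → deficient

s(2812) = 2508 (deficient)


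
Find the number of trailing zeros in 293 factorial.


floor(293/5) = 58
floor(293/25) = 11
floor(293/125) = 2
Total = 71

71 trailing zeros


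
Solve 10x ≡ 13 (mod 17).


GCD(10, 17) = 1, unique solution
a^(-1) mod 17 = 12
x = 12 * 13 mod 17 = 3

x ≡ 3 (mod 17)


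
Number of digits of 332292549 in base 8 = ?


332292549 in base 8 = 2363460705
Number of digits = 10

10 digits (base 8)


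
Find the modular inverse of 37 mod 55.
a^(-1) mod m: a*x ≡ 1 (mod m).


Use the extended Euclidean algorithm on (55, 37); each row r = 55*s + 37*t:
r=55, s=1, t=0
r=37, s=0, t=1
q=1: r=18, s=1, t=-1   [55*(1) + 37*(-1) = 18]
q=2: r=1, s=-2, t=3   [55*(-2) + 37*(3) = 1]
q=18: r=0, s=37, t=-55   [55*(37) + 37*(-55) = 0]
GCD = 1 with t = 3, so 37*(3) ≡ 1 (mod 55)
Inverse = 3 mod 55 = 3
Check: 37 * 3 = 111 ≡ 1 (mod 55)

37^(-1) ≡ 3 (mod 55)


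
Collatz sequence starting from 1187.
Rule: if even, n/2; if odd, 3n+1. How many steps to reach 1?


1187 → 3562 → 1781 → 5344 → 2672 → 1336 → 668 → 334 → 167 → 502 → 251 → 754 → 377 → 1132 → 566 → 283 → 850 → 425 → 1276 → 638 → 319 → 958 → 479 → 1438 → 719 → 2158 → 1079 → 3238 → 1619 → 4858 → 2429 → 7288 → 3644 → 1822 → 911 → 2734 → 1367 → 4102 → 2051 → 6154 → 3077 → 9232 → 4616 → 2308 → 1154 → 577 → 1732 → 866 → 433 → 1300 → 650 → 325 → 976 → 488 → 244 → 122 → 61 → 184 → 92 → 46 → 23 → 70 → 35 → 106 → 53 → 160 → 80 → 40 → 20 → 10 → 5 → 16 → 8 → 4 → 2 → 1
Total steps = 75

75 steps


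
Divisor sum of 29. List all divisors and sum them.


Divisors of 29: 1, 29
Sum = 1 + 29 = 30

σ(29) = 30


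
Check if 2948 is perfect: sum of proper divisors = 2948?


Proper divisors of 2948: 1, 2, 4, 11, 22, 44, 67, 134, 268, 737, 1474
Sum = 1 + 2 + 4 + 11 + 22 + 44 + 67 + 134 + 268 + 737 + 1474 = 2764

No, 2948 is not perfect (2764 ≠ 2948)


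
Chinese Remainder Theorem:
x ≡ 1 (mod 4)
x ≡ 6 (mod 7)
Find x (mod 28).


M = 4*7 = 28
M1 = M/4 = 7, M2 = M/7 = 4
M1^(-1) mod 4 = 3, M2^(-1) mod 7 = 2
x = 1*7*3 + 6*4*2 = 69
69 mod 28 = 13
Check: 13 mod 4 = 1 ✓, 13 mod 7 = 6 ✓

x ≡ 13 (mod 28)


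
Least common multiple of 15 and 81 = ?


GCD(15, 81) = 3
LCM = 15*81/3 = 1215/3 = 405

LCM = 405


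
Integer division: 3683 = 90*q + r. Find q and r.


3683 = 90 * 40 + 83
Check: 3600 + 83 = 3683

q = 40, r = 83


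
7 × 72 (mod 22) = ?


7 × 72 = 504
504 mod 22 = 20


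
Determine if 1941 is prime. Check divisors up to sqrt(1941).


1941 / 3 = 647 (exact division)
1941 is NOT prime.

No, 1941 is not prime


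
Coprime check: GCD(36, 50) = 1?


Euclidean algorithm:
50 = 1 * 36 + 14
36 = 2 * 14 + 8
14 = 1 * 8 + 6
8 = 1 * 6 + 2
6 = 3 * 2 + 0
GCD(36, 50) = 2

No, not coprime (GCD = 2)


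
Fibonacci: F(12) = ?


Sequence: 1, 1, 2, 3, 5, 8, 13, 21, 34, 55, 89, 144
F(12) = 144


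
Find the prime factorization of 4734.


4734 / 2 = 2367
2367 / 3 = 789
789 / 3 = 263
263 / 263 = 1
4734 = 2 × 3^2 × 263


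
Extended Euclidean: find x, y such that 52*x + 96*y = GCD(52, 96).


Tabular extended Euclidean (each row: r = 52*s + 96*t):
r=52, s=1, t=0
r=96, s=0, t=1
q=0: r=52, s=1, t=0   [52*(1) + 96*(0) = 52]
q=1: r=44, s=-1, t=1   [52*(-1) + 96*(1) = 44]
q=1: r=8, s=2, t=-1   [52*(2) + 96*(-1) = 8]
q=5: r=4, s=-11, t=6   [52*(-11) + 96*(6) = 4]
q=2: r=0, s=24, t=-13   [52*(24) + 96*(-13) = 0]
GCD = 4; from the row with r=4: x=-11, y=6
Check: 52*(-11) + 96*(6) = -572 + 576 = 4

GCD = 4, x = -11, y = 6


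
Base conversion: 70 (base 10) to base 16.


70 (base 10) = 70 (decimal)
70 (decimal) = 46 (base 16)


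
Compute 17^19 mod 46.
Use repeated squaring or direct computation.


17^1 mod 46 = 17
17^2 mod 46 = 13
17^3 mod 46 = 37
17^4 mod 46 = 31
17^5 mod 46 = 21
17^6 mod 46 = 35
17^7 mod 46 = 43
17^8 mod 46 = 41
17^9 mod 46 = 7
17^10 mod 46 = 27
17^11 mod 46 = 45
17^12 mod 46 = 29
17^13 mod 46 = 33
17^14 mod 46 = 9
17^15 mod 46 = 15
17^16 mod 46 = 25
17^17 mod 46 = 11
17^18 mod 46 = 3
17^19 mod 46 = 5


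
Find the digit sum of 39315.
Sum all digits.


3 + 9 + 3 + 1 + 5 = 21


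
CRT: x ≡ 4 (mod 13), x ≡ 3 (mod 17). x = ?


M = 13*17 = 221
M1 = M/13 = 17, M2 = M/17 = 13
M1^(-1) mod 13 = 10, M2^(-1) mod 17 = 4
x = 4*17*10 + 3*13*4 = 836
836 mod 221 = 173
Check: 173 mod 13 = 4 ✓, 173 mod 17 = 3 ✓

x ≡ 173 (mod 221)


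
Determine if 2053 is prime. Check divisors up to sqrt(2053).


Check divisors up to sqrt(2053) = 45.3100
No divisors found.
2053 is prime.

Yes, 2053 is prime


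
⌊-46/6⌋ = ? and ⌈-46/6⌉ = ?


-46/6 = -7.6667
floor = -8
ceil = -7

floor = -8, ceil = -7


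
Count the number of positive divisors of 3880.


3880 = 2^3 × 5^1 × 97^1
d(3880) = (3+1) × (1+1) × (1+1) = 16

16 divisors


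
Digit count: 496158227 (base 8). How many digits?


496158227 in base 8 = 3544543023
Number of digits = 10

10 digits (base 8)


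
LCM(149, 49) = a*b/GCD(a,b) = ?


GCD(149, 49) = 1
LCM = 149*49/1 = 7301/1 = 7301

LCM = 7301


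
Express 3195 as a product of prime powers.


3195 / 3 = 1065
1065 / 3 = 355
355 / 5 = 71
71 / 71 = 1
3195 = 3^2 × 5 × 71


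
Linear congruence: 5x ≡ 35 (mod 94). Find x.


GCD(5, 94) = 1, unique solution
a^(-1) mod 94 = 19
x = 19 * 35 mod 94 = 7

x ≡ 7 (mod 94)
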